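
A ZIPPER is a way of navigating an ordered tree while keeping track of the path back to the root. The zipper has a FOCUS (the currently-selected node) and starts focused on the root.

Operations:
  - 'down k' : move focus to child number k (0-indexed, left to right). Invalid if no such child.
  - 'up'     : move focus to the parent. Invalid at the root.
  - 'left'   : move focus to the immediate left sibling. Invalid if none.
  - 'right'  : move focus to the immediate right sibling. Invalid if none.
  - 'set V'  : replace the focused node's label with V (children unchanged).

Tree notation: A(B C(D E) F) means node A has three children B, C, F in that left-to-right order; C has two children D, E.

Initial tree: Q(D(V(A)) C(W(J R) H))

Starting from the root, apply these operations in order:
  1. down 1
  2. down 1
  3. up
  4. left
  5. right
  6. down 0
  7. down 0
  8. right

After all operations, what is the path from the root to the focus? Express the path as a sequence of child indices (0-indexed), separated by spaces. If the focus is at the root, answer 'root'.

Answer: 1 0 1

Derivation:
Step 1 (down 1): focus=C path=1 depth=1 children=['W', 'H'] left=['D'] right=[] parent=Q
Step 2 (down 1): focus=H path=1/1 depth=2 children=[] left=['W'] right=[] parent=C
Step 3 (up): focus=C path=1 depth=1 children=['W', 'H'] left=['D'] right=[] parent=Q
Step 4 (left): focus=D path=0 depth=1 children=['V'] left=[] right=['C'] parent=Q
Step 5 (right): focus=C path=1 depth=1 children=['W', 'H'] left=['D'] right=[] parent=Q
Step 6 (down 0): focus=W path=1/0 depth=2 children=['J', 'R'] left=[] right=['H'] parent=C
Step 7 (down 0): focus=J path=1/0/0 depth=3 children=[] left=[] right=['R'] parent=W
Step 8 (right): focus=R path=1/0/1 depth=3 children=[] left=['J'] right=[] parent=W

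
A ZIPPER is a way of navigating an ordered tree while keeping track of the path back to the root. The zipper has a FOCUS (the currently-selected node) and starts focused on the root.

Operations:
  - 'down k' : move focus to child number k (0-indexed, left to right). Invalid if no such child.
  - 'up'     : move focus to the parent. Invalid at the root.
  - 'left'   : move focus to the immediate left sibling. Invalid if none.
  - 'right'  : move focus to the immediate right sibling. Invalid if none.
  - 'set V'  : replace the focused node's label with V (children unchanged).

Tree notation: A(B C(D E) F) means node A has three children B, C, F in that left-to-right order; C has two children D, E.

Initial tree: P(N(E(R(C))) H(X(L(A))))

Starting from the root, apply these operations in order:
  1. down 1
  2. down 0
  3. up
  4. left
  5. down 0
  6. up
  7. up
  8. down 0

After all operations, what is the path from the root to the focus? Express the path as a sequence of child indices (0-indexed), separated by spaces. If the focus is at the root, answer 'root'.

Step 1 (down 1): focus=H path=1 depth=1 children=['X'] left=['N'] right=[] parent=P
Step 2 (down 0): focus=X path=1/0 depth=2 children=['L'] left=[] right=[] parent=H
Step 3 (up): focus=H path=1 depth=1 children=['X'] left=['N'] right=[] parent=P
Step 4 (left): focus=N path=0 depth=1 children=['E'] left=[] right=['H'] parent=P
Step 5 (down 0): focus=E path=0/0 depth=2 children=['R'] left=[] right=[] parent=N
Step 6 (up): focus=N path=0 depth=1 children=['E'] left=[] right=['H'] parent=P
Step 7 (up): focus=P path=root depth=0 children=['N', 'H'] (at root)
Step 8 (down 0): focus=N path=0 depth=1 children=['E'] left=[] right=['H'] parent=P

Answer: 0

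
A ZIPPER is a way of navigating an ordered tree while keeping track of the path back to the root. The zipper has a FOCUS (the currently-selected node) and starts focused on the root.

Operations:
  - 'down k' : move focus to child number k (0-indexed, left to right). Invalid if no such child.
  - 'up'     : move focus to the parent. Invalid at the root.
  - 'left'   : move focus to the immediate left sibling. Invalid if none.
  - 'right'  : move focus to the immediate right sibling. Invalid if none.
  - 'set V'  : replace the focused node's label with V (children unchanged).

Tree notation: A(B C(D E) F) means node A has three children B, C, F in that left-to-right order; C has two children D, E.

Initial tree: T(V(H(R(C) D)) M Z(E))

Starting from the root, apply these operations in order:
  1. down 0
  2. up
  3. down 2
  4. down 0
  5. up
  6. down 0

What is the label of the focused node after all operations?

Step 1 (down 0): focus=V path=0 depth=1 children=['H'] left=[] right=['M', 'Z'] parent=T
Step 2 (up): focus=T path=root depth=0 children=['V', 'M', 'Z'] (at root)
Step 3 (down 2): focus=Z path=2 depth=1 children=['E'] left=['V', 'M'] right=[] parent=T
Step 4 (down 0): focus=E path=2/0 depth=2 children=[] left=[] right=[] parent=Z
Step 5 (up): focus=Z path=2 depth=1 children=['E'] left=['V', 'M'] right=[] parent=T
Step 6 (down 0): focus=E path=2/0 depth=2 children=[] left=[] right=[] parent=Z

Answer: E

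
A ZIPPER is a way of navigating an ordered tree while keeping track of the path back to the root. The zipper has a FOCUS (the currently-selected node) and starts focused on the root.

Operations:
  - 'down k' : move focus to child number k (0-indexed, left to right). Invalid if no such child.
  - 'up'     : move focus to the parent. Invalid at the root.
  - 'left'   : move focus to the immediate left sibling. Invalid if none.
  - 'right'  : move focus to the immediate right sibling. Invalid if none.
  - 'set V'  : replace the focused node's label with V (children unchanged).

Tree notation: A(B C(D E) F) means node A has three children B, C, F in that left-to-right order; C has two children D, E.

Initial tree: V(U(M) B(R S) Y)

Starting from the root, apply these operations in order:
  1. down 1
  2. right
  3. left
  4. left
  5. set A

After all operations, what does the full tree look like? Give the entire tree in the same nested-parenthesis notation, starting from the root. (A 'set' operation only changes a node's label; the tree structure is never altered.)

Answer: V(A(M) B(R S) Y)

Derivation:
Step 1 (down 1): focus=B path=1 depth=1 children=['R', 'S'] left=['U'] right=['Y'] parent=V
Step 2 (right): focus=Y path=2 depth=1 children=[] left=['U', 'B'] right=[] parent=V
Step 3 (left): focus=B path=1 depth=1 children=['R', 'S'] left=['U'] right=['Y'] parent=V
Step 4 (left): focus=U path=0 depth=1 children=['M'] left=[] right=['B', 'Y'] parent=V
Step 5 (set A): focus=A path=0 depth=1 children=['M'] left=[] right=['B', 'Y'] parent=V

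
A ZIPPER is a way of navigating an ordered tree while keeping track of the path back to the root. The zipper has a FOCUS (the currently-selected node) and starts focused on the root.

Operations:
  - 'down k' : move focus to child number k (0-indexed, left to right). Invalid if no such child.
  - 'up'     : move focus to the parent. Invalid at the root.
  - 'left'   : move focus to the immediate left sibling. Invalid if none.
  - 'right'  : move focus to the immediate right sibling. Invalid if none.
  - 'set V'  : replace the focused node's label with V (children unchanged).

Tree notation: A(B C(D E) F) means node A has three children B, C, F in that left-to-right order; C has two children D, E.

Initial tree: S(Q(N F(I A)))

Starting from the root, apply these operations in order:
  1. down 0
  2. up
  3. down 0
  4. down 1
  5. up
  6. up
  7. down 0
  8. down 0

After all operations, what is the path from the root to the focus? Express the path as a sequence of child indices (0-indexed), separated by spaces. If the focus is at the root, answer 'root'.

Step 1 (down 0): focus=Q path=0 depth=1 children=['N', 'F'] left=[] right=[] parent=S
Step 2 (up): focus=S path=root depth=0 children=['Q'] (at root)
Step 3 (down 0): focus=Q path=0 depth=1 children=['N', 'F'] left=[] right=[] parent=S
Step 4 (down 1): focus=F path=0/1 depth=2 children=['I', 'A'] left=['N'] right=[] parent=Q
Step 5 (up): focus=Q path=0 depth=1 children=['N', 'F'] left=[] right=[] parent=S
Step 6 (up): focus=S path=root depth=0 children=['Q'] (at root)
Step 7 (down 0): focus=Q path=0 depth=1 children=['N', 'F'] left=[] right=[] parent=S
Step 8 (down 0): focus=N path=0/0 depth=2 children=[] left=[] right=['F'] parent=Q

Answer: 0 0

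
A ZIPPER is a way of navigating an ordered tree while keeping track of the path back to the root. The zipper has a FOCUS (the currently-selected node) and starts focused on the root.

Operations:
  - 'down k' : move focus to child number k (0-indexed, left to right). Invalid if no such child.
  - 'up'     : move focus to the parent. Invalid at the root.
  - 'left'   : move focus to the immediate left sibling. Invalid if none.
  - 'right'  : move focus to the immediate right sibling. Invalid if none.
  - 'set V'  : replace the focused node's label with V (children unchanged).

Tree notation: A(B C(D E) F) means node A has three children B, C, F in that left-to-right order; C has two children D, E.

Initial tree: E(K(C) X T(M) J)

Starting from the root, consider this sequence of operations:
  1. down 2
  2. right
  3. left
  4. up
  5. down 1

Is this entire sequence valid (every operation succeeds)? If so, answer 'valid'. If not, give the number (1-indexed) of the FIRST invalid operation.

Answer: valid

Derivation:
Step 1 (down 2): focus=T path=2 depth=1 children=['M'] left=['K', 'X'] right=['J'] parent=E
Step 2 (right): focus=J path=3 depth=1 children=[] left=['K', 'X', 'T'] right=[] parent=E
Step 3 (left): focus=T path=2 depth=1 children=['M'] left=['K', 'X'] right=['J'] parent=E
Step 4 (up): focus=E path=root depth=0 children=['K', 'X', 'T', 'J'] (at root)
Step 5 (down 1): focus=X path=1 depth=1 children=[] left=['K'] right=['T', 'J'] parent=E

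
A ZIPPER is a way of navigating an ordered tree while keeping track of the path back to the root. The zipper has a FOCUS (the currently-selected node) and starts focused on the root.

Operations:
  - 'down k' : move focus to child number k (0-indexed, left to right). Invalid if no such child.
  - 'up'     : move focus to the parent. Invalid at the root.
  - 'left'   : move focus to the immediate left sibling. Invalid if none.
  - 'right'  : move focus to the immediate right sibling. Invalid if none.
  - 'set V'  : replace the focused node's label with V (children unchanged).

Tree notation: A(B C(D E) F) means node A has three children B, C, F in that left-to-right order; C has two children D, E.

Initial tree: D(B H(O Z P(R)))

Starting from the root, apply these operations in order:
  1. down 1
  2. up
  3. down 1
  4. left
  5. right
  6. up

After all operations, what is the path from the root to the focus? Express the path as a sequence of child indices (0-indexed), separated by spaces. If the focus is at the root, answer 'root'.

Step 1 (down 1): focus=H path=1 depth=1 children=['O', 'Z', 'P'] left=['B'] right=[] parent=D
Step 2 (up): focus=D path=root depth=0 children=['B', 'H'] (at root)
Step 3 (down 1): focus=H path=1 depth=1 children=['O', 'Z', 'P'] left=['B'] right=[] parent=D
Step 4 (left): focus=B path=0 depth=1 children=[] left=[] right=['H'] parent=D
Step 5 (right): focus=H path=1 depth=1 children=['O', 'Z', 'P'] left=['B'] right=[] parent=D
Step 6 (up): focus=D path=root depth=0 children=['B', 'H'] (at root)

Answer: root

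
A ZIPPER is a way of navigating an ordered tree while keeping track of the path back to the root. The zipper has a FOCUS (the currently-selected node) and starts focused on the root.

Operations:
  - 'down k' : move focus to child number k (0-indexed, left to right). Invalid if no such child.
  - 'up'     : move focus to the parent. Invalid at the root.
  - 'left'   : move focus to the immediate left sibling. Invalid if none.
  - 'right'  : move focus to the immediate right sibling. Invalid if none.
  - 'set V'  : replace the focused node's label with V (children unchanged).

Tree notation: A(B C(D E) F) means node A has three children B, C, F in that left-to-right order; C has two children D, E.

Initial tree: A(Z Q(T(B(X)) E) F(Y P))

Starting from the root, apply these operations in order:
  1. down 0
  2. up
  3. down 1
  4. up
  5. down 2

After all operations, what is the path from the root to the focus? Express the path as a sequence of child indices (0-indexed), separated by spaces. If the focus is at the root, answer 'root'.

Answer: 2

Derivation:
Step 1 (down 0): focus=Z path=0 depth=1 children=[] left=[] right=['Q', 'F'] parent=A
Step 2 (up): focus=A path=root depth=0 children=['Z', 'Q', 'F'] (at root)
Step 3 (down 1): focus=Q path=1 depth=1 children=['T', 'E'] left=['Z'] right=['F'] parent=A
Step 4 (up): focus=A path=root depth=0 children=['Z', 'Q', 'F'] (at root)
Step 5 (down 2): focus=F path=2 depth=1 children=['Y', 'P'] left=['Z', 'Q'] right=[] parent=A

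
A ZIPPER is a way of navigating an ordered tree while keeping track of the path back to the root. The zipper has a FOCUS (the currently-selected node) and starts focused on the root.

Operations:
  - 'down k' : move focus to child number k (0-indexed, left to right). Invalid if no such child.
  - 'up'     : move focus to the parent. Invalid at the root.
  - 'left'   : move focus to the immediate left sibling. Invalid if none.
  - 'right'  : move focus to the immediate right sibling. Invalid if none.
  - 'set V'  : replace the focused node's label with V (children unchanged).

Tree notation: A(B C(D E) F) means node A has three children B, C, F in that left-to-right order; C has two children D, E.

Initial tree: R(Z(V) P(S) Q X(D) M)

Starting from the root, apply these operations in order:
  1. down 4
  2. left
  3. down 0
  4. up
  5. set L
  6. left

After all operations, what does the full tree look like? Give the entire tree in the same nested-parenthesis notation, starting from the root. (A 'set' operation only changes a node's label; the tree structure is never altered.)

Answer: R(Z(V) P(S) Q L(D) M)

Derivation:
Step 1 (down 4): focus=M path=4 depth=1 children=[] left=['Z', 'P', 'Q', 'X'] right=[] parent=R
Step 2 (left): focus=X path=3 depth=1 children=['D'] left=['Z', 'P', 'Q'] right=['M'] parent=R
Step 3 (down 0): focus=D path=3/0 depth=2 children=[] left=[] right=[] parent=X
Step 4 (up): focus=X path=3 depth=1 children=['D'] left=['Z', 'P', 'Q'] right=['M'] parent=R
Step 5 (set L): focus=L path=3 depth=1 children=['D'] left=['Z', 'P', 'Q'] right=['M'] parent=R
Step 6 (left): focus=Q path=2 depth=1 children=[] left=['Z', 'P'] right=['L', 'M'] parent=R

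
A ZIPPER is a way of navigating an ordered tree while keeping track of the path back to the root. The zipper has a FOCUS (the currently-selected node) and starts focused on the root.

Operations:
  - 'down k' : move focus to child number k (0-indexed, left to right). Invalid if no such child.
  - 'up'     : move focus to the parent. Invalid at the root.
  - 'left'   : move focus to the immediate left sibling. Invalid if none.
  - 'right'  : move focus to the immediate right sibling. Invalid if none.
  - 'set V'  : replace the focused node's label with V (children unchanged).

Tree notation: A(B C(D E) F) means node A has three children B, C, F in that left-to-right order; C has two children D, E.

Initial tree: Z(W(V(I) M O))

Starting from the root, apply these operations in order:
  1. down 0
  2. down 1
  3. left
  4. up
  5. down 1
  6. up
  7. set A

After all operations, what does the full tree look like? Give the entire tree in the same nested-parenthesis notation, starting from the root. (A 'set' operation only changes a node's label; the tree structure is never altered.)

Answer: Z(A(V(I) M O))

Derivation:
Step 1 (down 0): focus=W path=0 depth=1 children=['V', 'M', 'O'] left=[] right=[] parent=Z
Step 2 (down 1): focus=M path=0/1 depth=2 children=[] left=['V'] right=['O'] parent=W
Step 3 (left): focus=V path=0/0 depth=2 children=['I'] left=[] right=['M', 'O'] parent=W
Step 4 (up): focus=W path=0 depth=1 children=['V', 'M', 'O'] left=[] right=[] parent=Z
Step 5 (down 1): focus=M path=0/1 depth=2 children=[] left=['V'] right=['O'] parent=W
Step 6 (up): focus=W path=0 depth=1 children=['V', 'M', 'O'] left=[] right=[] parent=Z
Step 7 (set A): focus=A path=0 depth=1 children=['V', 'M', 'O'] left=[] right=[] parent=Z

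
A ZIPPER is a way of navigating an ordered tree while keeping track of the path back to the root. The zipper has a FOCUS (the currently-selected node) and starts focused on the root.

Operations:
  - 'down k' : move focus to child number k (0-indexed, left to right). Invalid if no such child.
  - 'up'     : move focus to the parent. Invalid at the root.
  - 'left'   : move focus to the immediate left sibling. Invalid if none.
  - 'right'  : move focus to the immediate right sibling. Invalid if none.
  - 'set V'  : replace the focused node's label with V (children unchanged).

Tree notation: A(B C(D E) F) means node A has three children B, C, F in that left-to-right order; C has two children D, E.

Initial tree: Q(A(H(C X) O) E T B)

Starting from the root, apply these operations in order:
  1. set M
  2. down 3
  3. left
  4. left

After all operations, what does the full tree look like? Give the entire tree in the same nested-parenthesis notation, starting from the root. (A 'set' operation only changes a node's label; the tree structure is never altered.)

Answer: M(A(H(C X) O) E T B)

Derivation:
Step 1 (set M): focus=M path=root depth=0 children=['A', 'E', 'T', 'B'] (at root)
Step 2 (down 3): focus=B path=3 depth=1 children=[] left=['A', 'E', 'T'] right=[] parent=M
Step 3 (left): focus=T path=2 depth=1 children=[] left=['A', 'E'] right=['B'] parent=M
Step 4 (left): focus=E path=1 depth=1 children=[] left=['A'] right=['T', 'B'] parent=M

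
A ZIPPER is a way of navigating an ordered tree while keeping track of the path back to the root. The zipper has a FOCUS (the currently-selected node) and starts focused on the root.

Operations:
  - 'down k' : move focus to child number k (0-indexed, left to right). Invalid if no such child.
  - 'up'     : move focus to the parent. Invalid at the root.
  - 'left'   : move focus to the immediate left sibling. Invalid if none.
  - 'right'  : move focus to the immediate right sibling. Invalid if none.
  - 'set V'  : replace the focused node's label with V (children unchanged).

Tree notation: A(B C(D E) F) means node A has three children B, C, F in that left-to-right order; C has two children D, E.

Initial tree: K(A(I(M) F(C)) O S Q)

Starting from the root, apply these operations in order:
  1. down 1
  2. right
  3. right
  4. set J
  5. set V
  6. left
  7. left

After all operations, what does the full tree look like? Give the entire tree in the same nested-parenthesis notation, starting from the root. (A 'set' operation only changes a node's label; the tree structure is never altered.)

Step 1 (down 1): focus=O path=1 depth=1 children=[] left=['A'] right=['S', 'Q'] parent=K
Step 2 (right): focus=S path=2 depth=1 children=[] left=['A', 'O'] right=['Q'] parent=K
Step 3 (right): focus=Q path=3 depth=1 children=[] left=['A', 'O', 'S'] right=[] parent=K
Step 4 (set J): focus=J path=3 depth=1 children=[] left=['A', 'O', 'S'] right=[] parent=K
Step 5 (set V): focus=V path=3 depth=1 children=[] left=['A', 'O', 'S'] right=[] parent=K
Step 6 (left): focus=S path=2 depth=1 children=[] left=['A', 'O'] right=['V'] parent=K
Step 7 (left): focus=O path=1 depth=1 children=[] left=['A'] right=['S', 'V'] parent=K

Answer: K(A(I(M) F(C)) O S V)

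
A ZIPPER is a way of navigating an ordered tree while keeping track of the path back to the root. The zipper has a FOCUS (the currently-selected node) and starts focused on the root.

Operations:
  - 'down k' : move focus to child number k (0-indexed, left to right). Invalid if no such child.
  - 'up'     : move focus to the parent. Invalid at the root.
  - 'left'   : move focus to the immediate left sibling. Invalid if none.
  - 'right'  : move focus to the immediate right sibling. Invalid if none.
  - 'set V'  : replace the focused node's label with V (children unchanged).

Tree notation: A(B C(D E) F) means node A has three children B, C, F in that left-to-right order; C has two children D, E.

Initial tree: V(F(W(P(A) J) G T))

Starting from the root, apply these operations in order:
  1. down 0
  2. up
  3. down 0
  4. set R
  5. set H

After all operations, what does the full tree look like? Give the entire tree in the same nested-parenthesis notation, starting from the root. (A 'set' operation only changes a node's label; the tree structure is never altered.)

Answer: V(H(W(P(A) J) G T))

Derivation:
Step 1 (down 0): focus=F path=0 depth=1 children=['W', 'G', 'T'] left=[] right=[] parent=V
Step 2 (up): focus=V path=root depth=0 children=['F'] (at root)
Step 3 (down 0): focus=F path=0 depth=1 children=['W', 'G', 'T'] left=[] right=[] parent=V
Step 4 (set R): focus=R path=0 depth=1 children=['W', 'G', 'T'] left=[] right=[] parent=V
Step 5 (set H): focus=H path=0 depth=1 children=['W', 'G', 'T'] left=[] right=[] parent=V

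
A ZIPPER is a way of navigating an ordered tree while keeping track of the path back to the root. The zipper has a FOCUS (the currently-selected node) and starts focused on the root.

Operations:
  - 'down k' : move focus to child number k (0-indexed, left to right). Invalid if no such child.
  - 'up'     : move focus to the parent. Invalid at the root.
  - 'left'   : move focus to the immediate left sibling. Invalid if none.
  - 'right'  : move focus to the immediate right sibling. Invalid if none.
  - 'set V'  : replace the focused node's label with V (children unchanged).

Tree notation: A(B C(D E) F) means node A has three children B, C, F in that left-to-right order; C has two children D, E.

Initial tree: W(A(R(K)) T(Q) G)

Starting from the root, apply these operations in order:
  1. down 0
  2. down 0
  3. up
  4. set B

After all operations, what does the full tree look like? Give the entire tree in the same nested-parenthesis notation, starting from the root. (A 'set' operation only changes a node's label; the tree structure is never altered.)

Step 1 (down 0): focus=A path=0 depth=1 children=['R'] left=[] right=['T', 'G'] parent=W
Step 2 (down 0): focus=R path=0/0 depth=2 children=['K'] left=[] right=[] parent=A
Step 3 (up): focus=A path=0 depth=1 children=['R'] left=[] right=['T', 'G'] parent=W
Step 4 (set B): focus=B path=0 depth=1 children=['R'] left=[] right=['T', 'G'] parent=W

Answer: W(B(R(K)) T(Q) G)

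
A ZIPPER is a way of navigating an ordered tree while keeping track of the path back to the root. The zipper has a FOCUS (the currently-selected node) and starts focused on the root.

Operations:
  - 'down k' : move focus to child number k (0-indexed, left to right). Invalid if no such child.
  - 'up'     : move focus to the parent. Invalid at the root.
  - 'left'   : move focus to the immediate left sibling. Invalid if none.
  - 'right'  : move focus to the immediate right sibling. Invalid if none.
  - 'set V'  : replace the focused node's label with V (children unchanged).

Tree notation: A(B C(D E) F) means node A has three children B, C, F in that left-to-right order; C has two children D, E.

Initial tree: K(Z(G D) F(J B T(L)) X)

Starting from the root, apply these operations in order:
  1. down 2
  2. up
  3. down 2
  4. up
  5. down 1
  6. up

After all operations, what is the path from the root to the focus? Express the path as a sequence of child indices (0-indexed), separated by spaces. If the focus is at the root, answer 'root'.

Answer: root

Derivation:
Step 1 (down 2): focus=X path=2 depth=1 children=[] left=['Z', 'F'] right=[] parent=K
Step 2 (up): focus=K path=root depth=0 children=['Z', 'F', 'X'] (at root)
Step 3 (down 2): focus=X path=2 depth=1 children=[] left=['Z', 'F'] right=[] parent=K
Step 4 (up): focus=K path=root depth=0 children=['Z', 'F', 'X'] (at root)
Step 5 (down 1): focus=F path=1 depth=1 children=['J', 'B', 'T'] left=['Z'] right=['X'] parent=K
Step 6 (up): focus=K path=root depth=0 children=['Z', 'F', 'X'] (at root)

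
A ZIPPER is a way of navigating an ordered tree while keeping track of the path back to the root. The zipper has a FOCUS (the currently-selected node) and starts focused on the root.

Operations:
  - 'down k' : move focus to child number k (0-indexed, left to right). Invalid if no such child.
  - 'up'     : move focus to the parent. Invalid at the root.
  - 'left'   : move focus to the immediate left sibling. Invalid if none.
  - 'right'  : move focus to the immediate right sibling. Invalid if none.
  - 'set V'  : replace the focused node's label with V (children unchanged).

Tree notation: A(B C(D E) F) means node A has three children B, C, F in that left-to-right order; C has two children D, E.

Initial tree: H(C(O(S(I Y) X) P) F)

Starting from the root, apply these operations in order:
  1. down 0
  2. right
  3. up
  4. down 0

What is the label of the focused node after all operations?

Answer: C

Derivation:
Step 1 (down 0): focus=C path=0 depth=1 children=['O', 'P'] left=[] right=['F'] parent=H
Step 2 (right): focus=F path=1 depth=1 children=[] left=['C'] right=[] parent=H
Step 3 (up): focus=H path=root depth=0 children=['C', 'F'] (at root)
Step 4 (down 0): focus=C path=0 depth=1 children=['O', 'P'] left=[] right=['F'] parent=H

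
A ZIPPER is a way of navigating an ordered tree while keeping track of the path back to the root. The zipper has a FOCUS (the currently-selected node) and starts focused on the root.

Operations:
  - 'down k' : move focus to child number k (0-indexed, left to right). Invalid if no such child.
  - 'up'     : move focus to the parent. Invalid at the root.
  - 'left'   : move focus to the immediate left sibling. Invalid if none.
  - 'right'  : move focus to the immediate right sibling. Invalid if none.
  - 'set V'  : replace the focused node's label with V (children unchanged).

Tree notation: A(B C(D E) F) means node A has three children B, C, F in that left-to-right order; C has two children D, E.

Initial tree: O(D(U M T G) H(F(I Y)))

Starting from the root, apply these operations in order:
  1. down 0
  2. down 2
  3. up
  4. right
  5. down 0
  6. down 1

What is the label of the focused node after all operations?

Step 1 (down 0): focus=D path=0 depth=1 children=['U', 'M', 'T', 'G'] left=[] right=['H'] parent=O
Step 2 (down 2): focus=T path=0/2 depth=2 children=[] left=['U', 'M'] right=['G'] parent=D
Step 3 (up): focus=D path=0 depth=1 children=['U', 'M', 'T', 'G'] left=[] right=['H'] parent=O
Step 4 (right): focus=H path=1 depth=1 children=['F'] left=['D'] right=[] parent=O
Step 5 (down 0): focus=F path=1/0 depth=2 children=['I', 'Y'] left=[] right=[] parent=H
Step 6 (down 1): focus=Y path=1/0/1 depth=3 children=[] left=['I'] right=[] parent=F

Answer: Y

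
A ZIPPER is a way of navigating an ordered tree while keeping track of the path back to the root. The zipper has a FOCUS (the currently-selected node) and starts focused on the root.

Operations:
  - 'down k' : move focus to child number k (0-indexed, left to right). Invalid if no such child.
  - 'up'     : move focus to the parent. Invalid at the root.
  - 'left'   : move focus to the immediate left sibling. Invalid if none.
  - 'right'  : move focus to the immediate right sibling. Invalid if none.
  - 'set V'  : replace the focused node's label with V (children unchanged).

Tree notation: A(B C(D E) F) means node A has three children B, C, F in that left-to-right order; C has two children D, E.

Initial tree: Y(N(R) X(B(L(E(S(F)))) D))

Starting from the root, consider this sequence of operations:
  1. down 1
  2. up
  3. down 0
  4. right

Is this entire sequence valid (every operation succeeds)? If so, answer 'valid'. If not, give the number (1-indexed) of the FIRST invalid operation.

Step 1 (down 1): focus=X path=1 depth=1 children=['B', 'D'] left=['N'] right=[] parent=Y
Step 2 (up): focus=Y path=root depth=0 children=['N', 'X'] (at root)
Step 3 (down 0): focus=N path=0 depth=1 children=['R'] left=[] right=['X'] parent=Y
Step 4 (right): focus=X path=1 depth=1 children=['B', 'D'] left=['N'] right=[] parent=Y

Answer: valid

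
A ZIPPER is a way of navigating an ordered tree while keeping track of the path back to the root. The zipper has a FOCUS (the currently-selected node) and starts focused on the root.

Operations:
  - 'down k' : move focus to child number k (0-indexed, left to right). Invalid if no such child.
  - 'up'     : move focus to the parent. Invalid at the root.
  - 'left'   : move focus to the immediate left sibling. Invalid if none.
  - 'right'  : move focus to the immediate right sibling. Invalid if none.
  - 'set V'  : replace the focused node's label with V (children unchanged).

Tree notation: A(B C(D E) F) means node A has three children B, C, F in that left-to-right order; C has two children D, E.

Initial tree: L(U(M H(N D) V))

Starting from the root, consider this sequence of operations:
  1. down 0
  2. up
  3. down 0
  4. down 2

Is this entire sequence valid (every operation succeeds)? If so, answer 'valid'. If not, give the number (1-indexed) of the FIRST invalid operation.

Step 1 (down 0): focus=U path=0 depth=1 children=['M', 'H', 'V'] left=[] right=[] parent=L
Step 2 (up): focus=L path=root depth=0 children=['U'] (at root)
Step 3 (down 0): focus=U path=0 depth=1 children=['M', 'H', 'V'] left=[] right=[] parent=L
Step 4 (down 2): focus=V path=0/2 depth=2 children=[] left=['M', 'H'] right=[] parent=U

Answer: valid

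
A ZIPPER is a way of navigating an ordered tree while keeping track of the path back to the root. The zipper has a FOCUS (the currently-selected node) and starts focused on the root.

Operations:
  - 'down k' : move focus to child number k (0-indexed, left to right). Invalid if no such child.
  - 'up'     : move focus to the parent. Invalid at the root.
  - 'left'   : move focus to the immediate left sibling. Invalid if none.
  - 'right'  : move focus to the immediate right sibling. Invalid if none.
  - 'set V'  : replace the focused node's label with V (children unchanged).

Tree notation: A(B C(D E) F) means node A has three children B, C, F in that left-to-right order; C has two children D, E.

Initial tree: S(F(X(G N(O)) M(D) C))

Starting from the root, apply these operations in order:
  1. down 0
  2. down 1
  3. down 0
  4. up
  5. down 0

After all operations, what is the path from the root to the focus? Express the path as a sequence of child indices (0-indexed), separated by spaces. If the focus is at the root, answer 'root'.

Answer: 0 1 0

Derivation:
Step 1 (down 0): focus=F path=0 depth=1 children=['X', 'M', 'C'] left=[] right=[] parent=S
Step 2 (down 1): focus=M path=0/1 depth=2 children=['D'] left=['X'] right=['C'] parent=F
Step 3 (down 0): focus=D path=0/1/0 depth=3 children=[] left=[] right=[] parent=M
Step 4 (up): focus=M path=0/1 depth=2 children=['D'] left=['X'] right=['C'] parent=F
Step 5 (down 0): focus=D path=0/1/0 depth=3 children=[] left=[] right=[] parent=M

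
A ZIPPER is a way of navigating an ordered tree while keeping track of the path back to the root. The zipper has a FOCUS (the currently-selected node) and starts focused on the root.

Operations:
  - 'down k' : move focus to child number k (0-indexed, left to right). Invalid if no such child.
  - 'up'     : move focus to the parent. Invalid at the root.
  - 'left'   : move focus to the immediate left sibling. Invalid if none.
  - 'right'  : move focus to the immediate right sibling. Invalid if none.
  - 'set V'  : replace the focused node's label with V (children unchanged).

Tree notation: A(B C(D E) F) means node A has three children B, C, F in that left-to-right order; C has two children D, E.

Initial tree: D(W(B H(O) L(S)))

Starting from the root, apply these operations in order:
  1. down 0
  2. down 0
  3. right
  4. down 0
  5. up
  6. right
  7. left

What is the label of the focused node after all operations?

Step 1 (down 0): focus=W path=0 depth=1 children=['B', 'H', 'L'] left=[] right=[] parent=D
Step 2 (down 0): focus=B path=0/0 depth=2 children=[] left=[] right=['H', 'L'] parent=W
Step 3 (right): focus=H path=0/1 depth=2 children=['O'] left=['B'] right=['L'] parent=W
Step 4 (down 0): focus=O path=0/1/0 depth=3 children=[] left=[] right=[] parent=H
Step 5 (up): focus=H path=0/1 depth=2 children=['O'] left=['B'] right=['L'] parent=W
Step 6 (right): focus=L path=0/2 depth=2 children=['S'] left=['B', 'H'] right=[] parent=W
Step 7 (left): focus=H path=0/1 depth=2 children=['O'] left=['B'] right=['L'] parent=W

Answer: H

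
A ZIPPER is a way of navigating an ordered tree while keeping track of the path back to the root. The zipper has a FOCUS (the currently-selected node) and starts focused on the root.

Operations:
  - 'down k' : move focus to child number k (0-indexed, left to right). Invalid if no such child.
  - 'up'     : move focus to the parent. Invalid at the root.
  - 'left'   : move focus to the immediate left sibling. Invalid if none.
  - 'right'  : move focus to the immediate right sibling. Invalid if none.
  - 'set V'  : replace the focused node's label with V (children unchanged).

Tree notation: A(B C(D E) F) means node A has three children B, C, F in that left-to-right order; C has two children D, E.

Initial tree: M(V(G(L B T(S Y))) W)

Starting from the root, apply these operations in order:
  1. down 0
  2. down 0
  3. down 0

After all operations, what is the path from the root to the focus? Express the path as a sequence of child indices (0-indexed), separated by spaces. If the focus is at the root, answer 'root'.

Answer: 0 0 0

Derivation:
Step 1 (down 0): focus=V path=0 depth=1 children=['G'] left=[] right=['W'] parent=M
Step 2 (down 0): focus=G path=0/0 depth=2 children=['L', 'B', 'T'] left=[] right=[] parent=V
Step 3 (down 0): focus=L path=0/0/0 depth=3 children=[] left=[] right=['B', 'T'] parent=G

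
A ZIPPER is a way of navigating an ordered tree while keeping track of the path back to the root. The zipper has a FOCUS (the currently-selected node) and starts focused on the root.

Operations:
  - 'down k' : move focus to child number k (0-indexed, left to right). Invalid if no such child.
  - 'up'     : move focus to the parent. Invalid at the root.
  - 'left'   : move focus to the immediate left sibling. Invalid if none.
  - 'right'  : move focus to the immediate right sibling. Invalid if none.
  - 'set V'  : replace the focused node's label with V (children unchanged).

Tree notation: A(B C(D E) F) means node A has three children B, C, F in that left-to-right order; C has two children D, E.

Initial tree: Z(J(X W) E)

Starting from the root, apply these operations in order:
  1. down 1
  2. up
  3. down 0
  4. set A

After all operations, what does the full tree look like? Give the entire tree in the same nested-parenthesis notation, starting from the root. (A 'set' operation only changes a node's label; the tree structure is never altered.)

Answer: Z(A(X W) E)

Derivation:
Step 1 (down 1): focus=E path=1 depth=1 children=[] left=['J'] right=[] parent=Z
Step 2 (up): focus=Z path=root depth=0 children=['J', 'E'] (at root)
Step 3 (down 0): focus=J path=0 depth=1 children=['X', 'W'] left=[] right=['E'] parent=Z
Step 4 (set A): focus=A path=0 depth=1 children=['X', 'W'] left=[] right=['E'] parent=Z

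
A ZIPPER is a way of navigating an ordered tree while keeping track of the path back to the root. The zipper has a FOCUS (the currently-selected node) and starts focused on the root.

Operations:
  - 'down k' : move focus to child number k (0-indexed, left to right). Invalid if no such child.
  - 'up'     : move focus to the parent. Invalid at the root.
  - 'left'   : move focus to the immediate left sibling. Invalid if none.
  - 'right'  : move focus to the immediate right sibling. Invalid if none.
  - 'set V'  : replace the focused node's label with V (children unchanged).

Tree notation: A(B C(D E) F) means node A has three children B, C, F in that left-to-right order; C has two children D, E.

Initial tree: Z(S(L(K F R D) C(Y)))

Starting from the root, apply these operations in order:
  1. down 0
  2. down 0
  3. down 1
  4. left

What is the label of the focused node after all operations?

Answer: K

Derivation:
Step 1 (down 0): focus=S path=0 depth=1 children=['L', 'C'] left=[] right=[] parent=Z
Step 2 (down 0): focus=L path=0/0 depth=2 children=['K', 'F', 'R', 'D'] left=[] right=['C'] parent=S
Step 3 (down 1): focus=F path=0/0/1 depth=3 children=[] left=['K'] right=['R', 'D'] parent=L
Step 4 (left): focus=K path=0/0/0 depth=3 children=[] left=[] right=['F', 'R', 'D'] parent=L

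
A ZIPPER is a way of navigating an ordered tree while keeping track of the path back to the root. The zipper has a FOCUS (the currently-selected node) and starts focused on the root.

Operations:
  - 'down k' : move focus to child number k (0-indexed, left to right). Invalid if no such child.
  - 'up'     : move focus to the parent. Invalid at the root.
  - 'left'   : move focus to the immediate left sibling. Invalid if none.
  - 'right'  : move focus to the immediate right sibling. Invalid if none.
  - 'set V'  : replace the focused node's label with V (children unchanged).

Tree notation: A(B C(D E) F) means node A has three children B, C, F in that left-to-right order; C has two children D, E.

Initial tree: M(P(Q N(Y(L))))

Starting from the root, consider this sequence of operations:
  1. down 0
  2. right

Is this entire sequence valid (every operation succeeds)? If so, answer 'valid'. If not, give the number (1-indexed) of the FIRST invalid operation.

Answer: 2

Derivation:
Step 1 (down 0): focus=P path=0 depth=1 children=['Q', 'N'] left=[] right=[] parent=M
Step 2 (right): INVALID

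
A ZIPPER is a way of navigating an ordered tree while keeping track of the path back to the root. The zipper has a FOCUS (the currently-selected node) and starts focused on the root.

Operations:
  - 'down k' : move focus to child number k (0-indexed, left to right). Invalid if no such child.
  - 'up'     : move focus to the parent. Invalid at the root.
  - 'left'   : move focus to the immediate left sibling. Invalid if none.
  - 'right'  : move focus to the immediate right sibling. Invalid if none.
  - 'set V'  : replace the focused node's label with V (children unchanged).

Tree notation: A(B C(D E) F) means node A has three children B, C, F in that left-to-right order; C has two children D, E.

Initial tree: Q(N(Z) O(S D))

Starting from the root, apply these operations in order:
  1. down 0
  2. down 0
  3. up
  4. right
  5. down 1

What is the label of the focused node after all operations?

Answer: D

Derivation:
Step 1 (down 0): focus=N path=0 depth=1 children=['Z'] left=[] right=['O'] parent=Q
Step 2 (down 0): focus=Z path=0/0 depth=2 children=[] left=[] right=[] parent=N
Step 3 (up): focus=N path=0 depth=1 children=['Z'] left=[] right=['O'] parent=Q
Step 4 (right): focus=O path=1 depth=1 children=['S', 'D'] left=['N'] right=[] parent=Q
Step 5 (down 1): focus=D path=1/1 depth=2 children=[] left=['S'] right=[] parent=O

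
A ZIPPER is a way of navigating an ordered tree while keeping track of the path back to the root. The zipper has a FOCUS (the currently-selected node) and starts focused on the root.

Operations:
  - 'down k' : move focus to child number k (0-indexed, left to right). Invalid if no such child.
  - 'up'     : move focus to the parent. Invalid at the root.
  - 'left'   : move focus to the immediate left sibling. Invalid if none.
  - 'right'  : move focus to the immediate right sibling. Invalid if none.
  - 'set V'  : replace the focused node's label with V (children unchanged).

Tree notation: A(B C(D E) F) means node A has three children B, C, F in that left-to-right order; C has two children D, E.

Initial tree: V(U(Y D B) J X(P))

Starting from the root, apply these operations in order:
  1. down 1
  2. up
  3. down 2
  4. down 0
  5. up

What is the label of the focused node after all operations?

Step 1 (down 1): focus=J path=1 depth=1 children=[] left=['U'] right=['X'] parent=V
Step 2 (up): focus=V path=root depth=0 children=['U', 'J', 'X'] (at root)
Step 3 (down 2): focus=X path=2 depth=1 children=['P'] left=['U', 'J'] right=[] parent=V
Step 4 (down 0): focus=P path=2/0 depth=2 children=[] left=[] right=[] parent=X
Step 5 (up): focus=X path=2 depth=1 children=['P'] left=['U', 'J'] right=[] parent=V

Answer: X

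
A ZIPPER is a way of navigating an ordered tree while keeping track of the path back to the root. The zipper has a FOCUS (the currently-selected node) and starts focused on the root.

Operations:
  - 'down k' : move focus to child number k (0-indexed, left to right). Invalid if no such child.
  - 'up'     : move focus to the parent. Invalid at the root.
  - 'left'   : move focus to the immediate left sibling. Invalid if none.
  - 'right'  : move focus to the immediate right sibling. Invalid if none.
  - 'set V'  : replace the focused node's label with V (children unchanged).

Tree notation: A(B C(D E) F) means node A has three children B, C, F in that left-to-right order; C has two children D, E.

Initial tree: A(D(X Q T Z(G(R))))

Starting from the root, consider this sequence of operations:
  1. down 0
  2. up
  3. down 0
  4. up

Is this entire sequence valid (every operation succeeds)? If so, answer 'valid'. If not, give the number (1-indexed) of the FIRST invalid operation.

Step 1 (down 0): focus=D path=0 depth=1 children=['X', 'Q', 'T', 'Z'] left=[] right=[] parent=A
Step 2 (up): focus=A path=root depth=0 children=['D'] (at root)
Step 3 (down 0): focus=D path=0 depth=1 children=['X', 'Q', 'T', 'Z'] left=[] right=[] parent=A
Step 4 (up): focus=A path=root depth=0 children=['D'] (at root)

Answer: valid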